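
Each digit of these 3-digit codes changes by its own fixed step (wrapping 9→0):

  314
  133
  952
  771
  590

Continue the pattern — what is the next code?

First digit — −2 each step, mod 10: 3, 1, 9, 7, 5 → 3.
For the second digit, +2 each step, mod 10: 1, 3, 5, 7, 9 → 1.
Third digit — −1 each step, mod 10: 4, 3, 2, 1, 0 → 9.
Combining the parts gives 319.

319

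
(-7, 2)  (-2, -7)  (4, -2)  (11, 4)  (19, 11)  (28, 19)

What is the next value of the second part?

28

First part: differences are 5, 6, 7, … (increasing by 1 each time); -7, -2, 4, 11, 19, 28 → 38.
Second part: always the previous value of the first part, so 2, -7, -2, 4, 11, 19 → 28.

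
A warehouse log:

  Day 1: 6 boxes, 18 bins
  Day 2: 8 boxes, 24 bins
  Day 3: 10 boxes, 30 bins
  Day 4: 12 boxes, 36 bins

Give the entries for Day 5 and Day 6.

14 boxes, 42 bins; 16 boxes, 48 bins

Boxes: 6, 8, 10, 12 → 14 → 16 (+2 each step).
Bins goes 18, 24, 30, 36 → 42 → 48 (always 3 × the boxes).
So the next two lines are 14 boxes, 42 bins and 16 boxes, 48 bins.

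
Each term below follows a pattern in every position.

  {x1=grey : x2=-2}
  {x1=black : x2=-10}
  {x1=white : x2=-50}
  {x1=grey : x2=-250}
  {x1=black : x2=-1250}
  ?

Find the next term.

X1 goes grey, black, white, grey, black → white (repeats grey → black → white).
X2 — ×5 each step: -2, -10, -50, -250, -1250 → -6250.
Combining the parts gives {x1=white : x2=-6250}.

{x1=white : x2=-6250}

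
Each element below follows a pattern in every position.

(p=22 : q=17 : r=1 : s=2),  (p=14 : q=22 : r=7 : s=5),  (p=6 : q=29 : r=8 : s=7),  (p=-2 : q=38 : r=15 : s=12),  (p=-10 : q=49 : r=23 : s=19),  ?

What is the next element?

(p=-18 : q=62 : r=38 : s=31)

P: −8 each step, so 22, 14, 6, -2, -10 → -18.
Q: 17, 22, 29, 38, 49 → 62 (differences are 5, 7, 9, … (increasing by 2 each time)).
For the r, each term is the sum of the two before it: 1, 7, 8, 15, 23 → 38.
S — each term is the sum of the two before it: 2, 5, 7, 12, 19 → 31.
Combining the parts gives (p=-18 : q=62 : r=38 : s=31).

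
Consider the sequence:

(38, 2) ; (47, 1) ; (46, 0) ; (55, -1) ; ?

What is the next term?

First coordinate goes 38, 47, 46, 55 → 54 (alternating steps +9, −1, +9, −1, …).
Second coordinate goes 2, 1, 0, -1 → -2 (−1 each step).
So the next term is (54, -2).

(54, -2)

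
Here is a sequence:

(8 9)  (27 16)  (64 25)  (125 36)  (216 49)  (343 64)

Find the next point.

(512 81)

First value: perfect cubes: 2³, 3³, 4³, …; 8, 27, 64, 125, 216, 343 → 512.
Second value — perfect squares: 3², 4², 5², …: 9, 16, 25, 36, 49, 64 → 81.
Combining the parts gives (512 81).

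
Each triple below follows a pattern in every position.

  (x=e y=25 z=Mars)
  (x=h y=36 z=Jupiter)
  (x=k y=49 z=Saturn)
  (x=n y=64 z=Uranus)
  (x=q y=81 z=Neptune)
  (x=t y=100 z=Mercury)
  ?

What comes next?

(x=w y=121 z=Venus)

X goes e, h, k, n, q, t → w (letters move forward 3 places in the alphabet).
Y — perfect squares: 5², 6², 7², …: 25, 36, 49, 64, 81, 100 → 121.
Z: runs through the planets Mercury→Neptune; Mars, Jupiter, Saturn, Uranus, Neptune, Mercury → Venus.
Combining the parts gives (x=w y=121 z=Venus).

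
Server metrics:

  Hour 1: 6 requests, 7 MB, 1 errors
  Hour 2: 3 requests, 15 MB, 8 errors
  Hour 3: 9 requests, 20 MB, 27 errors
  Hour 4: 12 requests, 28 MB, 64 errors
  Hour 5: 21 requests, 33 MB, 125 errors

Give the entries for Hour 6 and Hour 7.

Requests: each term is the sum of the two before it, so 6, 3, 9, 12, 21 → 33 → 54.
For the MB, alternating steps +8, +5, +8, +5, …: 7, 15, 20, 28, 33 → 41 → 46.
Errors — perfect cubes: 1³, 2³, 3³, …: 1, 8, 27, 64, 125 → 216 → 343.
Putting the parts together: 33 requests, 41 MB, 216 errors and then 54 requests, 46 MB, 343 errors.

33 requests, 41 MB, 216 errors; 54 requests, 46 MB, 343 errors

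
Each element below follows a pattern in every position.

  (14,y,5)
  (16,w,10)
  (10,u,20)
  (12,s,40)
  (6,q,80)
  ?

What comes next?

(8,o,160)

First component — alternating steps +2, −6, +2, −6, …: 14, 16, 10, 12, 6 → 8.
Letter goes y, w, u, s, q → o (letters move back 2 places in the alphabet).
For the third component, ×2 each step: 5, 10, 20, 40, 80 → 160.
Combining the parts gives (8,o,160).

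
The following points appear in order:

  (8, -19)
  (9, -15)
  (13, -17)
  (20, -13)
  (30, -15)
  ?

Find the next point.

First component — differences are 1, 4, 7, … (increasing by 3 each time): 8, 9, 13, 20, 30 → 43.
Second component — alternating steps +4, −2, +4, −2, …: -19, -15, -17, -13, -15 → -11.
Combining the parts gives (43, -11).

(43, -11)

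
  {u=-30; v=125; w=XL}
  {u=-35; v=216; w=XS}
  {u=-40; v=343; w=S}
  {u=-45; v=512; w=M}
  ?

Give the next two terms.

U: −5 each step, so -30, -35, -40, -45 → -50 → -55.
V: 125, 216, 343, 512 → 729 → 1000 (perfect cubes: 5³, 6³, 7³, …).
W: XL, XS, S, M → L → XL (runs through clothing sizes XS→XL).
Putting the parts together: {u=-50; v=729; w=L} and then {u=-55; v=1000; w=XL}.

{u=-50; v=729; w=L}, {u=-55; v=1000; w=XL}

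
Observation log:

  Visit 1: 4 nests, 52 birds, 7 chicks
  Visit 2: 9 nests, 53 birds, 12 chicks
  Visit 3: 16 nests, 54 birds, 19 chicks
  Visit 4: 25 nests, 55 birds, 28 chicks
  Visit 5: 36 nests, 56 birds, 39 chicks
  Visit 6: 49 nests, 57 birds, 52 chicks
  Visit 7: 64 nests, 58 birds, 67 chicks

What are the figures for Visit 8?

Nests: perfect squares: 2², 3², 4², …, so 4, 9, 16, 25, 36, 49, 64 → 81.
Birds — +1 each step: 52, 53, 54, 55, 56, 57, 58 → 59.
For the chicks, always 3 more than the nests: 7, 12, 19, 28, 39, 52, 67 → 84.
Putting it together: 81 nests, 59 birds, 84 chicks.

81 nests, 59 birds, 84 chicks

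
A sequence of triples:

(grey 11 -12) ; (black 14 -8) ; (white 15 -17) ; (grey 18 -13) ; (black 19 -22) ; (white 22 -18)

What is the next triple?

(grey 23 -27)

Shade — repeats grey → black → white: grey, black, white, grey, black, white → grey.
For the second value, alternating steps +3, +1, +3, +1, …: 11, 14, 15, 18, 19, 22 → 23.
Third value: -12, -8, -17, -13, -22, -18 → -27 (alternating steps +4, −9, +4, −9, …).
Combining the parts gives (grey 23 -27).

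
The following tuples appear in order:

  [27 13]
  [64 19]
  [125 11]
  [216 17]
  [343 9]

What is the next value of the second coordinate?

Second coordinate: alternating steps +6, −8, +6, −8, …, so 13, 19, 11, 17, 9 → 15.

15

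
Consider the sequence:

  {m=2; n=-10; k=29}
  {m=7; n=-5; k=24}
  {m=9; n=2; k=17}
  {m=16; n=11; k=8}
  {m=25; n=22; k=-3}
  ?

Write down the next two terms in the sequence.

{m=41; n=35; k=-16}, {m=66; n=50; k=-31}

M: each term is the sum of the two before it, so 2, 7, 9, 16, 25 → 41 → 66.
N: differences are 5, 7, 9, … (increasing by 2 each time), so -10, -5, 2, 11, 22 → 35 → 50.
K — together with the n always sums to 19: 29, 24, 17, 8, -3 → -16 → -31.
So the next two terms are {m=41; n=35; k=-16} and {m=66; n=50; k=-31}.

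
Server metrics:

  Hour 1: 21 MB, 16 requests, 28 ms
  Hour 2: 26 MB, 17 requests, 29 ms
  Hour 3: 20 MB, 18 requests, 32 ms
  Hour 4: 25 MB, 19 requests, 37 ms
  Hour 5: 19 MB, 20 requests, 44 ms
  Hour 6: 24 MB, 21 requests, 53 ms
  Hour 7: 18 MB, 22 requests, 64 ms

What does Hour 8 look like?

MB: 21, 26, 20, 25, 19, 24, 18 → 23 (alternating steps +5, −6, +5, −6, …).
Requests — +1 each step: 16, 17, 18, 19, 20, 21, 22 → 23.
Ms: 28, 29, 32, 37, 44, 53, 64 → 77 (differences are 1, 3, 5, … (increasing by 2 each time)).
Combining the parts gives 23 MB, 23 requests, 77 ms.

23 MB, 23 requests, 77 ms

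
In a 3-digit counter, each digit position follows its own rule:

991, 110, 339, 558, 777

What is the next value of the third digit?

For the first digit, +2 each step, mod 10: 9, 1, 3, 5, 7 → 9.
Second digit: 9, 1, 3, 5, 7 → 9 (+2 each step, mod 10).
Third digit goes 1, 0, 9, 8, 7 → 6 (−1 each step, mod 10).

6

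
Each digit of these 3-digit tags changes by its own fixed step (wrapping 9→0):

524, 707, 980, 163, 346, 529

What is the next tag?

For the first digit, +2 each step, mod 10: 5, 7, 9, 1, 3, 5 → 7.
For the second digit, −2 each step, mod 10: 2, 0, 8, 6, 4, 2 → 0.
Third digit: +3 each step, mod 10; 4, 7, 0, 3, 6, 9 → 2.
Combining the parts gives 702.

702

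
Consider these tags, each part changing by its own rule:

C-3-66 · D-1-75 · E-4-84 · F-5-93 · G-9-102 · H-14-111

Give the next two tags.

I-23-120, J-37-129

Letter: letters move forward 1 place in the alphabet, so C, D, E, F, G, H → I → J.
Second component: each term is the sum of the two before it, so 3, 1, 4, 5, 9, 14 → 23 → 37.
Third component: +9 each step; 66, 75, 84, 93, 102, 111 → 120 → 129.
So the next two tags are I-23-120 and J-37-129.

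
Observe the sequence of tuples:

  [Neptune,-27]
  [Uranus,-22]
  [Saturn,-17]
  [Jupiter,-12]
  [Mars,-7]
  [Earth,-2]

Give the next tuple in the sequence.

Planet: runs backward through the planets Mercury→Neptune; Neptune, Uranus, Saturn, Jupiter, Mars, Earth → Venus.
Second value: +5 each step, so -27, -22, -17, -12, -7, -2 → 3.
So the next tuple is [Venus,3].

[Venus,3]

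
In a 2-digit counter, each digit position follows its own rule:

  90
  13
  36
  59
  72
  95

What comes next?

First digit — +2 each step, mod 10: 9, 1, 3, 5, 7, 9 → 1.
Second digit: +3 each step, mod 10, so 0, 3, 6, 9, 2, 5 → 8.
Combining the parts gives 18.

18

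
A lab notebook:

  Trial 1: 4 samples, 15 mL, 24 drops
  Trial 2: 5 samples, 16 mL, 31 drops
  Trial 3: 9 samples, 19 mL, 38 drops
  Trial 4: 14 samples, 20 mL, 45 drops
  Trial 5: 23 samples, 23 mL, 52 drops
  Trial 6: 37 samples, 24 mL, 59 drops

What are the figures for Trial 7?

Samples: 4, 5, 9, 14, 23, 37 → 60 (each term is the sum of the two before it).
ML goes 15, 16, 19, 20, 23, 24 → 27 (alternating steps +1, +3, +1, +3, …).
Drops: +7 each step, so 24, 31, 38, 45, 52, 59 → 66.
Putting it together: 60 samples, 27 mL, 66 drops.

60 samples, 27 mL, 66 drops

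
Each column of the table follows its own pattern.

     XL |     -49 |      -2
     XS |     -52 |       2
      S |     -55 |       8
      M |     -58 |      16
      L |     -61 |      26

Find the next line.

Size goes XL, XS, S, M, L → XL (runs through clothing sizes XS→XL).
Second component: −3 each step, so -49, -52, -55, -58, -61 → -64.
Third component — differences are 4, 6, 8, … (increasing by 2 each time): -2, 2, 8, 16, 26 → 38.
So the next line is XL  -64  38.

XL  -64  38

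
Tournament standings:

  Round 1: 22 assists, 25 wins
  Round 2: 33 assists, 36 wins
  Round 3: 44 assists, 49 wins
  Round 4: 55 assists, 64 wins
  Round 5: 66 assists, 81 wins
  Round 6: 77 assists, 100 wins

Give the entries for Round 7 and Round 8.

For the assists, +11 each step: 22, 33, 44, 55, 66, 77 → 88 → 99.
Wins — perfect squares: 5², 6², 7², …: 25, 36, 49, 64, 81, 100 → 121 → 144.
Putting the parts together: 88 assists, 121 wins and then 99 assists, 144 wins.

88 assists, 121 wins; 99 assists, 144 wins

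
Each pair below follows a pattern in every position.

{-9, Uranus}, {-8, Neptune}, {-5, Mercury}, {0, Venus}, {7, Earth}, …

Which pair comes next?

First part: differences are 1, 3, 5, … (increasing by 2 each time); -9, -8, -5, 0, 7 → 16.
Planet goes Uranus, Neptune, Mercury, Venus, Earth → Mars (runs through the planets Mercury→Neptune).
Putting it together: {16, Mars}.

{16, Mars}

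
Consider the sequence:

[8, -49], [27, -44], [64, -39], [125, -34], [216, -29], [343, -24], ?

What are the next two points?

For the first part, perfect cubes: 2³, 3³, 4³, …: 8, 27, 64, 125, 216, 343 → 512 → 729.
For the second part, +5 each step: -49, -44, -39, -34, -29, -24 → -19 → -14.
So the next two points are [512, -19] and [729, -14].

[512, -19], [729, -14]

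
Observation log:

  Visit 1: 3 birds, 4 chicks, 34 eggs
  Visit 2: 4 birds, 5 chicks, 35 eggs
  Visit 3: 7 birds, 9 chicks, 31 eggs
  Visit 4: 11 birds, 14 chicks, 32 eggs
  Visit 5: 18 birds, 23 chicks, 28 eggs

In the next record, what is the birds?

29

Birds: each term is the sum of the two before it; 3, 4, 7, 11, 18 → 29.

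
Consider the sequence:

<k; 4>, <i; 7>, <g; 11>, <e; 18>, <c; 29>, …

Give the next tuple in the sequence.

<a; 47>

Letter: k, i, g, e, c → a (letters move back 2 places in the alphabet).
Second coordinate — each term is the sum of the two before it: 4, 7, 11, 18, 29 → 47.
Putting it together: <a; 47>.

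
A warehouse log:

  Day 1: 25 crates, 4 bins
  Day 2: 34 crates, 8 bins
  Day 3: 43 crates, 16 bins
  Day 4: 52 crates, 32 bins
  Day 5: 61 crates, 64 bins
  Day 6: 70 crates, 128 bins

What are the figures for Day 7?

79 crates, 256 bins

Crates: +9 each step; 25, 34, 43, 52, 61, 70 → 79.
Bins goes 4, 8, 16, 32, 64, 128 → 256 (×2 each step).
So the next record is 79 crates, 256 bins.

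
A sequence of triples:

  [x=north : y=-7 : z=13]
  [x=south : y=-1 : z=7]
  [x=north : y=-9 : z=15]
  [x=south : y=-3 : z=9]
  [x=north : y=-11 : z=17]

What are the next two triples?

[x=south : y=-5 : z=11], [x=north : y=-13 : z=19]

X goes north, south, north, south, north → south → north (alternates north ↔ south).
Y: -7, -1, -9, -3, -11 → -5 → -13 (alternating steps +6, −8, +6, −8, …).
Z: together with the y always sums to 6; 13, 7, 15, 9, 17 → 11 → 19.
Putting the parts together: [x=south : y=-5 : z=11] and then [x=north : y=-13 : z=19].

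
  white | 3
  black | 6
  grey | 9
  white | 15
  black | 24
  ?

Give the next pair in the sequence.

grey | 39

For the shade, repeats white → black → grey: white, black, grey, white, black → grey.
For the second entry, each term is the sum of the two before it: 3, 6, 9, 15, 24 → 39.
Combining the parts gives grey | 39.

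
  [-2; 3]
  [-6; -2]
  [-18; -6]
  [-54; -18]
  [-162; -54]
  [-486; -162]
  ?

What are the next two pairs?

[-1458; -486], [-4374; -1458]

First entry goes -2, -6, -18, -54, -162, -486 → -1458 → -4374 (×3 each step).
Second entry: always the previous value of the first entry, so 3, -2, -6, -18, -54, -162 → -486 → -1458.
So the next two pairs are [-1458; -486] and [-4374; -1458].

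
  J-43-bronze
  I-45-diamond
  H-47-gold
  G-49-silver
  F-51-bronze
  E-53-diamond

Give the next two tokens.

D-55-gold then C-57-silver

Letter: letters move back 1 place in the alphabet, so J, I, H, G, F, E → D → C.
Second component: +2 each step, so 43, 45, 47, 49, 51, 53 → 55 → 57.
Rank: repeats bronze → diamond → gold → silver; bronze, diamond, gold, silver, bronze, diamond → gold → silver.
So the next two tokens are D-55-gold and C-57-silver.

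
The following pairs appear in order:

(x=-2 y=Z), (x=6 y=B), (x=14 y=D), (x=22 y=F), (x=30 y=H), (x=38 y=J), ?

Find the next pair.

(x=46 y=L)

X: +8 each step; -2, 6, 14, 22, 30, 38 → 46.
Y goes Z, B, D, F, H, J → L (letters move forward 2 places in the alphabet, wrapping Z→A).
Putting it together: (x=46 y=L).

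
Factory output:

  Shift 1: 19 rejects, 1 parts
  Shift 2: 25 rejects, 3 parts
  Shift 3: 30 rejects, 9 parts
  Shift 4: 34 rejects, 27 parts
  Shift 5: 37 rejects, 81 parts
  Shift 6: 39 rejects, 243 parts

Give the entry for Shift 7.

For the rejects, differences are 6, 5, 4, … (decreasing by 1 each time): 19, 25, 30, 34, 37, 39 → 40.
Parts — ×3 each step: 1, 3, 9, 27, 81, 243 → 729.
So the next record is 40 rejects, 729 parts.

40 rejects, 729 parts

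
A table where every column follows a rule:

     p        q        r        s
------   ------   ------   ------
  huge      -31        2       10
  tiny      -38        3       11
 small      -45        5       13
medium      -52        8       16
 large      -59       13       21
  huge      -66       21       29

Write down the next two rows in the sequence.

Column p — repeats huge → tiny → small → medium → large: huge, tiny, small, medium, large, huge → tiny → small.
Column q — −7 each step: -31, -38, -45, -52, -59, -66 → -73 → -80.
Column r goes 2, 3, 5, 8, 13, 21 → 34 → 55 (each term is the sum of the two before it).
Column s: always 8 more than the column r, so 10, 11, 13, 16, 21, 29 → 42 → 63.
Putting the parts together: tiny  -73  34  42 and then small  -80  55  63.

tiny  -73  34  42; small  -80  55  63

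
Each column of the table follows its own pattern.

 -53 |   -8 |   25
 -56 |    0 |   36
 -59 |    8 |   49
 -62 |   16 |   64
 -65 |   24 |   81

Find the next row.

First component: -53, -56, -59, -62, -65 → -68 (−3 each step).
Second component: -8, 0, 8, 16, 24 → 32 (+8 each step).
Third component: perfect squares: 5², 6², 7², …, so 25, 36, 49, 64, 81 → 100.
Putting it together: -68  32  100.

-68  32  100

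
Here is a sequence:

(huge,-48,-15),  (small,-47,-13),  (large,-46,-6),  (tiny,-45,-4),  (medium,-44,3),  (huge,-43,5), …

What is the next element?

(small,-42,12)

Size goes huge, small, large, tiny, medium, huge → small (repeats huge → small → large → tiny → medium).
Second component: +1 each step; -48, -47, -46, -45, -44, -43 → -42.
For the third component, alternating steps +2, +7, +2, +7, …: -15, -13, -6, -4, 3, 5 → 12.
So the next element is (small,-42,12).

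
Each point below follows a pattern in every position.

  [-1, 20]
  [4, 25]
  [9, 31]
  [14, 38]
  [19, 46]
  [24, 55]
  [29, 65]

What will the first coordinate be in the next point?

First coordinate: +5 each step; -1, 4, 9, 14, 19, 24, 29 → 34.
Second coordinate goes 20, 25, 31, 38, 46, 55, 65 → 76 (differences are 5, 6, 7, … (increasing by 1 each time)).

34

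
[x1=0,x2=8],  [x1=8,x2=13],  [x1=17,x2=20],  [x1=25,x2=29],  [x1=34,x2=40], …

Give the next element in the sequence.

X1: 0, 8, 17, 25, 34 → 42 (alternating steps +8, +9, +8, +9, …).
X2 goes 8, 13, 20, 29, 40 → 53 (differences are 5, 7, 9, … (increasing by 2 each time)).
Combining the parts gives [x1=42,x2=53].

[x1=42,x2=53]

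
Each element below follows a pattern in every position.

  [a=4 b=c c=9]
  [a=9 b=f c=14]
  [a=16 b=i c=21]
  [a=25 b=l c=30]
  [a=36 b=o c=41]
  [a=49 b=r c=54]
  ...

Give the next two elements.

[a=64 b=u c=69], [a=81 b=x c=86]

A — perfect squares: 2², 3², 4², …: 4, 9, 16, 25, 36, 49 → 64 → 81.
B: letters move forward 3 places in the alphabet, so c, f, i, l, o, r → u → x.
C — always 5 more than the a: 9, 14, 21, 30, 41, 54 → 69 → 86.
So the next two elements are [a=64 b=u c=69] and [a=81 b=x c=86].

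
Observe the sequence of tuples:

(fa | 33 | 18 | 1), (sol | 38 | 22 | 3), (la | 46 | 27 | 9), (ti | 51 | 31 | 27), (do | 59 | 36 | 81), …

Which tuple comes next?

(re | 64 | 40 | 243)

Note: runs through the solfège scale do→ti; fa, sol, la, ti, do → re.
Second part: alternating steps +5, +8, +5, +8, …, so 33, 38, 46, 51, 59 → 64.
Third part — alternating steps +4, +5, +4, +5, …: 18, 22, 27, 31, 36 → 40.
Fourth part goes 1, 3, 9, 27, 81 → 243 (×3 each step).
Combining the parts gives (re | 64 | 40 | 243).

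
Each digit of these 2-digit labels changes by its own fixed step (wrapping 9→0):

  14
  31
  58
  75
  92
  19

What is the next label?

36

First digit: +2 each step, mod 10, so 1, 3, 5, 7, 9, 1 → 3.
Second digit: −3 each step, mod 10, so 4, 1, 8, 5, 2, 9 → 6.
Combining the parts gives 36.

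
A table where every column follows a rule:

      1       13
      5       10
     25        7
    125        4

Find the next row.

625  1

First component: ×5 each step; 1, 5, 25, 125 → 625.
Second component — −3 each step: 13, 10, 7, 4 → 1.
Combining the parts gives 625  1.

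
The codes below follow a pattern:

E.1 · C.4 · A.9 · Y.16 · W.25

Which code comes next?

Letter goes E, C, A, Y, W → U (letters move back 2 places in the alphabet, wrapping A→Z).
For the second component, perfect squares: 1², 2², 3², …: 1, 4, 9, 16, 25 → 36.
Combining the parts gives U.36.

U.36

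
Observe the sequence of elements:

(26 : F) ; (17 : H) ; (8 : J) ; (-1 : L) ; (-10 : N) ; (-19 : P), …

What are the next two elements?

First coordinate — −9 each step: 26, 17, 8, -1, -10, -19 → -28 → -37.
Letter: letters move forward 2 places in the alphabet; F, H, J, L, N, P → R → T.
So the next two elements are (-28 : R) and (-37 : T).

(-28 : R), (-37 : T)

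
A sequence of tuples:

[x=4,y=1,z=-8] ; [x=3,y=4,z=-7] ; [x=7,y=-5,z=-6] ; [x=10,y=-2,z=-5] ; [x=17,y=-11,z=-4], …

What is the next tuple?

X: each term is the sum of the two before it, so 4, 3, 7, 10, 17 → 27.
For the y, alternating steps +3, −9, +3, −9, …: 1, 4, -5, -2, -11 → -8.
Z goes -8, -7, -6, -5, -4 → -3 (+1 each step).
So the next tuple is [x=27,y=-8,z=-3].

[x=27,y=-8,z=-3]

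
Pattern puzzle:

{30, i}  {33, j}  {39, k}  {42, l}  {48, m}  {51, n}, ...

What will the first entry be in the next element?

57

First entry: alternating steps +3, +6, +3, +6, …, so 30, 33, 39, 42, 48, 51 → 57.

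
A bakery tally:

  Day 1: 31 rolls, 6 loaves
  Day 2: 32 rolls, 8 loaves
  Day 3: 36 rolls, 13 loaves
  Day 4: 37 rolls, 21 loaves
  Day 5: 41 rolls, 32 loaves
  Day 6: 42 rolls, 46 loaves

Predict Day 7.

Rolls goes 31, 32, 36, 37, 41, 42 → 46 (alternating steps +1, +4, +1, +4, …).
Loaves: differences are 2, 5, 8, … (increasing by 3 each time); 6, 8, 13, 21, 32, 46 → 63.
Putting it together: 46 rolls, 63 loaves.

46 rolls, 63 loaves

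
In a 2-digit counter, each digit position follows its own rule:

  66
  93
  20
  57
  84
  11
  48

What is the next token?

75

First digit goes 6, 9, 2, 5, 8, 1, 4 → 7 (+3 each step, mod 10).
Second digit — −3 each step, mod 10: 6, 3, 0, 7, 4, 1, 8 → 5.
Putting it together: 75.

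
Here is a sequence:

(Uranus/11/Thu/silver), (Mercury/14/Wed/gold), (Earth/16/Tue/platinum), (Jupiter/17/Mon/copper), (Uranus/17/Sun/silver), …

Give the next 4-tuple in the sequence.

Planet goes Uranus, Mercury, Earth, Jupiter, Uranus → Mercury (repeats Uranus → Mercury → Earth → Jupiter).
Second coordinate: differences are 3, 2, 1, … (decreasing by 1 each time), so 11, 14, 16, 17, 17 → 16.
Day: runs backward through the weekdays Mon→Sun; Thu, Wed, Tue, Mon, Sun → Sat.
Metal — repeats silver → gold → platinum → copper: silver, gold, platinum, copper, silver → gold.
Putting it together: (Mercury/16/Sat/gold).

(Mercury/16/Sat/gold)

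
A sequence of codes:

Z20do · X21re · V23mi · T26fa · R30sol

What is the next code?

P35la

Letter — letters move back 2 places in the alphabet: Z, X, V, T, R → P.
Second component — differences are 1, 2, 3, … (increasing by 1 each time): 20, 21, 23, 26, 30 → 35.
Note: runs through the solfège scale do→ti, so do, re, mi, fa, sol → la.
Putting it together: P35la.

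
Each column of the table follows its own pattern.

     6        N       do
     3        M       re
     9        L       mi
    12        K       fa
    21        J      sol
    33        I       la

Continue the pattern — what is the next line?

54  H  ti

First component — each term is the sum of the two before it: 6, 3, 9, 12, 21, 33 → 54.
For the letter, letters move back 1 place in the alphabet: N, M, L, K, J, I → H.
Note: runs through the solfège scale do→ti, so do, re, mi, fa, sol, la → ti.
So the next line is 54  H  ti.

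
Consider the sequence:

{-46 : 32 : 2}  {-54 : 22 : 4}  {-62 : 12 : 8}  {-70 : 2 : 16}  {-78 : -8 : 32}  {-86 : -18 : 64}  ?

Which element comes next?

First entry — −8 each step: -46, -54, -62, -70, -78, -86 → -94.
For the second entry, −10 each step: 32, 22, 12, 2, -8, -18 → -28.
Third entry goes 2, 4, 8, 16, 32, 64 → 128 (×2 each step).
Combining the parts gives {-94 : -28 : 128}.

{-94 : -28 : 128}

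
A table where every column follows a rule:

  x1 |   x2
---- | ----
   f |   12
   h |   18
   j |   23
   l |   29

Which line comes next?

n  34

Column x1: letters move forward 2 places in the alphabet, so f, h, j, l → n.
For the column x2, alternating steps +6, +5, +6, +5, …: 12, 18, 23, 29 → 34.
So the next line is n  34.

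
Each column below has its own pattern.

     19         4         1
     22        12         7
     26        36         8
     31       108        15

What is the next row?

37  324  23

First component: differences are 3, 4, 5, … (increasing by 1 each time), so 19, 22, 26, 31 → 37.
Second component goes 4, 12, 36, 108 → 324 (×3 each step).
Third component — each term is the sum of the two before it: 1, 7, 8, 15 → 23.
So the next row is 37  324  23.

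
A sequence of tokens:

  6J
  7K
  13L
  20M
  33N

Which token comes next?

First component goes 6, 7, 13, 20, 33 → 53 (each term is the sum of the two before it).
For the letter, letters move forward 1 place in the alphabet: J, K, L, M, N → O.
Putting it together: 53O.

53O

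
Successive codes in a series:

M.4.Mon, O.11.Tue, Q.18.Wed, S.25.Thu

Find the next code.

U.32.Fri

Letter goes M, O, Q, S → U (letters move forward 2 places in the alphabet).
Second component: +7 each step, so 4, 11, 18, 25 → 32.
Day: runs through the weekdays Mon→Sun, so Mon, Tue, Wed, Thu → Fri.
So the next code is U.32.Fri.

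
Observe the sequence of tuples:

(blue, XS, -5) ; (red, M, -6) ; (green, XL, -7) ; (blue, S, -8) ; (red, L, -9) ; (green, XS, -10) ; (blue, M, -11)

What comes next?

(red, XL, -12)

Colour: blue, red, green, blue, red, green, blue → red (repeats blue → red → green).
Size: repeats XS → M → XL → S → L, so XS, M, XL, S, L, XS, M → XL.
Third component: −1 each step, so -5, -6, -7, -8, -9, -10, -11 → -12.
Combining the parts gives (red, XL, -12).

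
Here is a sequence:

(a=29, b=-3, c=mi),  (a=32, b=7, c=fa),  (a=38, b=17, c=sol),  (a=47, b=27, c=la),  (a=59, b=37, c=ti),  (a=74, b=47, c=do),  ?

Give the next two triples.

(a=92, b=57, c=re), (a=113, b=67, c=mi)

A — differences are 3, 6, 9, … (increasing by 3 each time): 29, 32, 38, 47, 59, 74 → 92 → 113.
B — +10 each step: -3, 7, 17, 27, 37, 47 → 57 → 67.
C — runs through the solfège scale do→ti: mi, fa, sol, la, ti, do → re → mi.
So the next two triples are (a=92, b=57, c=re) and (a=113, b=67, c=mi).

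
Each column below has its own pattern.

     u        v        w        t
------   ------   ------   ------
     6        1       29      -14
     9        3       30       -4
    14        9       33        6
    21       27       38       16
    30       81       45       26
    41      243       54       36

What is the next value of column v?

Column u goes 6, 9, 14, 21, 30, 41 → 54 (differences are 3, 5, 7, … (increasing by 2 each time)).
Column v: 1, 3, 9, 27, 81, 243 → 729 (×3 each step).
Column w: differences are 1, 3, 5, … (increasing by 2 each time); 29, 30, 33, 38, 45, 54 → 65.
For the column t, +10 each step: -14, -4, 6, 16, 26, 36 → 46.

729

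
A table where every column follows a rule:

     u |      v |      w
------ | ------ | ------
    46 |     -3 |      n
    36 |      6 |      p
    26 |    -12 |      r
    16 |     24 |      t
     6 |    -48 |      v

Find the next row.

-4  96  x

Column u — −10 each step: 46, 36, 26, 16, 6 → -4.
Column v: ×(-2) each step, so -3, 6, -12, 24, -48 → 96.
Column w goes n, p, r, t, v → x (letters move forward 2 places in the alphabet).
Combining the parts gives -4  96  x.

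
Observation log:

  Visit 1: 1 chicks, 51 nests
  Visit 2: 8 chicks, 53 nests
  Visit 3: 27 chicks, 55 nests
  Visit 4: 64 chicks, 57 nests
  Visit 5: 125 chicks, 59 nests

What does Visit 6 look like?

216 chicks, 61 nests

For the chicks, perfect cubes: 1³, 2³, 3³, …: 1, 8, 27, 64, 125 → 216.
Nests: +2 each step, so 51, 53, 55, 57, 59 → 61.
Putting it together: 216 chicks, 61 nests.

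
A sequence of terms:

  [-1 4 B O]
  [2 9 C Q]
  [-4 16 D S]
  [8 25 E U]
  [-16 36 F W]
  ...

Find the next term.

[32 49 G Y]

First entry — ×(-2) each step: -1, 2, -4, 8, -16 → 32.
Second entry: 4, 9, 16, 25, 36 → 49 (perfect squares: 2², 3², 4², …).
First letter: letters move forward 1 place in the alphabet, so B, C, D, E, F → G.
Second letter: O, Q, S, U, W → Y (letters move forward 2 places in the alphabet).
So the next term is [32 49 G Y].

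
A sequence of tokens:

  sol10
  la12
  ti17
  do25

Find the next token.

re36

Note — runs through the solfège scale do→ti: sol, la, ti, do → re.
Second component: differences are 2, 5, 8, … (increasing by 3 each time), so 10, 12, 17, 25 → 36.
Putting it together: re36.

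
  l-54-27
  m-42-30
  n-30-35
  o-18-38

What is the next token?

p-6-43

Letter: letters move forward 1 place in the alphabet, so l, m, n, o → p.
Second component goes 54, 42, 30, 18 → 6 (−12 each step).
Third component: 27, 30, 35, 38 → 43 (alternating steps +3, +5, +3, +5, …).
So the next token is p-6-43.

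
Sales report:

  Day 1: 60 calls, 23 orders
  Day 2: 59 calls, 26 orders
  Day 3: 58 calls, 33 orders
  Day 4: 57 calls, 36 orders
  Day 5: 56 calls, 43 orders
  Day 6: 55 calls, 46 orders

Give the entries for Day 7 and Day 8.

54 calls, 53 orders; 53 calls, 56 orders

Calls: −1 each step, so 60, 59, 58, 57, 56, 55 → 54 → 53.
Orders — alternating steps +3, +7, +3, +7, …: 23, 26, 33, 36, 43, 46 → 53 → 56.
Putting the parts together: 54 calls, 53 orders and then 53 calls, 56 orders.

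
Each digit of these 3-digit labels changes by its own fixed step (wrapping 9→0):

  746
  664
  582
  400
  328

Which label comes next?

246

First digit — −1 each step, mod 10: 7, 6, 5, 4, 3 → 2.
Second digit — +2 each step, mod 10: 4, 6, 8, 0, 2 → 4.
Third digit — −2 each step, mod 10: 6, 4, 2, 0, 8 → 6.
Putting it together: 246.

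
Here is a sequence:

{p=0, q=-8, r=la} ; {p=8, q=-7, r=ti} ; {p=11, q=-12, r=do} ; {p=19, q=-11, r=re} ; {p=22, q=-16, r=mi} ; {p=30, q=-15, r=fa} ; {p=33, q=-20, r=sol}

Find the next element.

For the p, alternating steps +8, +3, +8, +3, …: 0, 8, 11, 19, 22, 30, 33 → 41.
Q: -8, -7, -12, -11, -16, -15, -20 → -19 (alternating steps +1, −5, +1, −5, …).
R — runs through the solfège scale do→ti: la, ti, do, re, mi, fa, sol → la.
Combining the parts gives {p=41, q=-19, r=la}.

{p=41, q=-19, r=la}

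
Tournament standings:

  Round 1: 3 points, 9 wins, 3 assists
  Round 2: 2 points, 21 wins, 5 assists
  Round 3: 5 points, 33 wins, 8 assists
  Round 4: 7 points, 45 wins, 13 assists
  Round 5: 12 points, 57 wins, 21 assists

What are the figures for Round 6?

For the points, each term is the sum of the two before it: 3, 2, 5, 7, 12 → 19.
Wins: +12 each step; 9, 21, 33, 45, 57 → 69.
Assists: each term is the sum of the two before it, so 3, 5, 8, 13, 21 → 34.
So the next line is 19 points, 69 wins, 34 assists.

19 points, 69 wins, 34 assists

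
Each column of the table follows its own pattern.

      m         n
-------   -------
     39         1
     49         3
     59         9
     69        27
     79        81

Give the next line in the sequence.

Column m — +10 each step: 39, 49, 59, 69, 79 → 89.
Column n: ×3 each step; 1, 3, 9, 27, 81 → 243.
Combining the parts gives 89  243.

89  243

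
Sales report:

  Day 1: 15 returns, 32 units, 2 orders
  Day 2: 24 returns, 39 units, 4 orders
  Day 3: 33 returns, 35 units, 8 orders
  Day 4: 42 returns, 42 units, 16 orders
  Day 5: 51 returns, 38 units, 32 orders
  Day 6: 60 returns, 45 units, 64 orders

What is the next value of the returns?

Returns: +9 each step; 15, 24, 33, 42, 51, 60 → 69.

69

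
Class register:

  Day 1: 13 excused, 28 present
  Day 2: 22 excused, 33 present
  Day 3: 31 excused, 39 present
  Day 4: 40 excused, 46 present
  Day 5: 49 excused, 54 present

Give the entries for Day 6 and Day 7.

58 excused, 63 present; 67 excused, 73 present

Excused: +9 each step, so 13, 22, 31, 40, 49 → 58 → 67.
Present: 28, 33, 39, 46, 54 → 63 → 73 (differences are 5, 6, 7, … (increasing by 1 each time)).
So the next two lines are 58 excused, 63 present and 67 excused, 73 present.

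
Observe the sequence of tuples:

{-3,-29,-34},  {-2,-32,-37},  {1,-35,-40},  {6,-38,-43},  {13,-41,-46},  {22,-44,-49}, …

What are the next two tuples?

First slot: differences are 1, 3, 5, … (increasing by 2 each time), so -3, -2, 1, 6, 13, 22 → 33 → 46.
Second slot: −3 each step; -29, -32, -35, -38, -41, -44 → -47 → -50.
Third slot — always 5 less than the second slot: -34, -37, -40, -43, -46, -49 → -52 → -55.
So the next two tuples are {33,-47,-52} and {46,-50,-55}.

{33,-47,-52}, {46,-50,-55}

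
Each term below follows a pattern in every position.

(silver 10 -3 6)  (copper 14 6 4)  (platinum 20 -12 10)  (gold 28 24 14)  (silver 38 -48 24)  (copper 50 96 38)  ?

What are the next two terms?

Metal: silver, copper, platinum, gold, silver, copper → platinum → gold (repeats silver → copper → platinum → gold).
For the second part, differences are 4, 6, 8, … (increasing by 2 each time): 10, 14, 20, 28, 38, 50 → 64 → 80.
Third part: ×(-2) each step; -3, 6, -12, 24, -48, 96 → -192 → 384.
Fourth part: each term is the sum of the two before it; 6, 4, 10, 14, 24, 38 → 62 → 100.
Putting the parts together: (platinum 64 -192 62) and then (gold 80 384 100).

(platinum 64 -192 62), (gold 80 384 100)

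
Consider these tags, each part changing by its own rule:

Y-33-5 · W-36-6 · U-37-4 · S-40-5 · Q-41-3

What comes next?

O-44-4

Letter — letters move back 2 places in the alphabet: Y, W, U, S, Q → O.
Second component: alternating steps +3, +1, +3, +1, …; 33, 36, 37, 40, 41 → 44.
Third component: alternating steps +1, −2, +1, −2, …; 5, 6, 4, 5, 3 → 4.
Combining the parts gives O-44-4.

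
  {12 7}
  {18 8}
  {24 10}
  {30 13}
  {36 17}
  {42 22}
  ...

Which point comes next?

{48 28}

First coordinate goes 12, 18, 24, 30, 36, 42 → 48 (+6 each step).
Second coordinate goes 7, 8, 10, 13, 17, 22 → 28 (differences are 1, 2, 3, … (increasing by 1 each time)).
So the next point is {48 28}.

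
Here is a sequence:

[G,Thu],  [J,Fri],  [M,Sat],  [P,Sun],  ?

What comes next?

Letter goes G, J, M, P → S (letters move forward 3 places in the alphabet).
For the day, runs through the weekdays Mon→Sun: Thu, Fri, Sat, Sun → Mon.
Putting it together: [S,Mon].

[S,Mon]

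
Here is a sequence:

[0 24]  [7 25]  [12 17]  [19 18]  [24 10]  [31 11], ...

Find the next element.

[36 3]

First value: alternating steps +7, +5, +7, +5, …; 0, 7, 12, 19, 24, 31 → 36.
Second value: alternating steps +1, −8, +1, −8, …; 24, 25, 17, 18, 10, 11 → 3.
Putting it together: [36 3].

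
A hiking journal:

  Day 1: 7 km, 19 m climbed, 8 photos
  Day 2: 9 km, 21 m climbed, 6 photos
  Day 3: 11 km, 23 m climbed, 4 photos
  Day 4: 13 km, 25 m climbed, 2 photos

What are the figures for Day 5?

15 km, 27 m climbed, 0 photos

Km goes 7, 9, 11, 13 → 15 (+2 each step).
M climbed goes 19, 21, 23, 25 → 27 (+2 each step).
Photos goes 8, 6, 4, 2 → 0 (together with the m climbed always sums to 27).
Putting it together: 15 km, 27 m climbed, 0 photos.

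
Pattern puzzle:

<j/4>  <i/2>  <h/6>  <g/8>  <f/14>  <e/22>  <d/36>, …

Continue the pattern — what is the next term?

<c/58>

Letter: letters move back 1 place in the alphabet, so j, i, h, g, f, e, d → c.
Second coordinate goes 4, 2, 6, 8, 14, 22, 36 → 58 (each term is the sum of the two before it).
So the next term is <c/58>.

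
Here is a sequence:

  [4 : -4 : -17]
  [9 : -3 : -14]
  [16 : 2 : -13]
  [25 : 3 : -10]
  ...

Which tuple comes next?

[36 : 8 : -9]

First entry: perfect squares: 2², 3², 4², …; 4, 9, 16, 25 → 36.
Second entry: -4, -3, 2, 3 → 8 (alternating steps +1, +5, +1, +5, …).
Third entry goes -17, -14, -13, -10 → -9 (alternating steps +3, +1, +3, +1, …).
Putting it together: [36 : 8 : -9].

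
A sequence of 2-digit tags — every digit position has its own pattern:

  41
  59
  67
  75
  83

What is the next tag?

First digit — +1 each step, mod 10: 4, 5, 6, 7, 8 → 9.
Second digit — −2 each step, mod 10: 1, 9, 7, 5, 3 → 1.
Putting it together: 91.

91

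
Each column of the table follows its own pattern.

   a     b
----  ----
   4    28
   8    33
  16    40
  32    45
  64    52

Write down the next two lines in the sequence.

128  57; 256  64

Column a — ×2 each step: 4, 8, 16, 32, 64 → 128 → 256.
Column b: alternating steps +5, +7, +5, +7, …; 28, 33, 40, 45, 52 → 57 → 64.
So the next two lines are 128  57 and 256  64.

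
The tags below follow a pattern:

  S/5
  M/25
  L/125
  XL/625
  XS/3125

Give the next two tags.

Size goes S, M, L, XL, XS → S → M (runs through clothing sizes XS→XL).
Second component goes 5, 25, 125, 625, 3125 → 15625 → 78125 (×5 each step).
So the next two tags are S/15625 and M/78125.

S/15625, M/78125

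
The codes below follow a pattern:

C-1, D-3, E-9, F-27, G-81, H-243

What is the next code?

I-729

Letter: C, D, E, F, G, H → I (letters move forward 1 place in the alphabet).
Second component: 1, 3, 9, 27, 81, 243 → 729 (×3 each step).
So the next code is I-729.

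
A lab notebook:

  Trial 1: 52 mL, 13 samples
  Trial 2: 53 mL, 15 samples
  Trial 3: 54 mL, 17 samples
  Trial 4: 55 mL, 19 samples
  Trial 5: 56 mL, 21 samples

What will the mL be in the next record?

For the mL, +1 each step: 52, 53, 54, 55, 56 → 57.
For the samples, +2 each step: 13, 15, 17, 19, 21 → 23.

57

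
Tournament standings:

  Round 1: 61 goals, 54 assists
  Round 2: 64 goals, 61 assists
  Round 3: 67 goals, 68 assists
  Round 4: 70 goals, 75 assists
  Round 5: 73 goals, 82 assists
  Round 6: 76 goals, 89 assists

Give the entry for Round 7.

Goals: +3 each step; 61, 64, 67, 70, 73, 76 → 79.
Assists — +7 each step: 54, 61, 68, 75, 82, 89 → 96.
So the next line is 79 goals, 96 assists.

79 goals, 96 assists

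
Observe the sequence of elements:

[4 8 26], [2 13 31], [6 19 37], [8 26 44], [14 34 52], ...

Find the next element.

First component goes 4, 2, 6, 8, 14 → 22 (each term is the sum of the two before it).
Second component: differences are 5, 6, 7, … (increasing by 1 each time), so 8, 13, 19, 26, 34 → 43.
Third component goes 26, 31, 37, 44, 52 → 61 (differences are 5, 6, 7, … (increasing by 1 each time)).
So the next element is [22 43 61].

[22 43 61]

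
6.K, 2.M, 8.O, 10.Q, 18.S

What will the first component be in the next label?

28

First component — each term is the sum of the two before it: 6, 2, 8, 10, 18 → 28.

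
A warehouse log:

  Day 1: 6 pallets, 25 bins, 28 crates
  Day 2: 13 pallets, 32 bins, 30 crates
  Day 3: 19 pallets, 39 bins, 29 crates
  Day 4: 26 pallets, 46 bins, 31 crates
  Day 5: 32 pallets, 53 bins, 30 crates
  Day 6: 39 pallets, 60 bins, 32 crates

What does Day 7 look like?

45 pallets, 67 bins, 31 crates

Pallets goes 6, 13, 19, 26, 32, 39 → 45 (alternating steps +7, +6, +7, +6, …).
Bins: +7 each step, so 25, 32, 39, 46, 53, 60 → 67.
Crates: 28, 30, 29, 31, 30, 32 → 31 (alternating steps +2, −1, +2, −1, …).
Putting it together: 45 pallets, 67 bins, 31 crates.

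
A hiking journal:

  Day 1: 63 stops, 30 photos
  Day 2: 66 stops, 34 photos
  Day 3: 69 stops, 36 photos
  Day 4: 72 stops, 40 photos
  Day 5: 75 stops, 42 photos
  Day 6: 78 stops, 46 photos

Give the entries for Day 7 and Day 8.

81 stops, 48 photos; 84 stops, 52 photos

Stops goes 63, 66, 69, 72, 75, 78 → 81 → 84 (+3 each step).
Photos goes 30, 34, 36, 40, 42, 46 → 48 → 52 (alternating steps +4, +2, +4, +2, …).
So the next two lines are 81 stops, 48 photos and 84 stops, 52 photos.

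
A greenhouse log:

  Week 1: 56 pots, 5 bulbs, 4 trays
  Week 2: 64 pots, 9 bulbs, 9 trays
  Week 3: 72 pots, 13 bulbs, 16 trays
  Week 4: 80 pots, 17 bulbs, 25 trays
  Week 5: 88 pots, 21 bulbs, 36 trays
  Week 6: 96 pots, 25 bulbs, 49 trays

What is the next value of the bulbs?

29

For the bulbs, +4 each step: 5, 9, 13, 17, 21, 25 → 29.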